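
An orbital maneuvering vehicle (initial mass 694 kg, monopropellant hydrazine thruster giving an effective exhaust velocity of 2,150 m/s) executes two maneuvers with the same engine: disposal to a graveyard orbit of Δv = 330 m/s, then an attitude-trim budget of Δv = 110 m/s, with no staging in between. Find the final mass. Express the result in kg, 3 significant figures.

final mass ≈ 566 kg

After the first burn: m = 694 × exp(−330/2150.0) = 694 × 0.85771 = 595.251 kg.
After the second burn: m = 595.251 × exp(−110/2150.0) = 595.251 × 0.95012 = 565.56 kg.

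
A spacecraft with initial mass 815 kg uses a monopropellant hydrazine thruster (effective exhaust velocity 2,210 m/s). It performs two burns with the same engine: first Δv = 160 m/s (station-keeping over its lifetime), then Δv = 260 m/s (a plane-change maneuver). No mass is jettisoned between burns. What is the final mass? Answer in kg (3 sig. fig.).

final mass ≈ 674 kg

After the first burn: m = 815 × exp(−160/2210.0) = 815 × 0.93016 = 758.08 kg.
After the second burn: m = 758.08 × exp(−260/2210.0) = 758.08 × 0.88901 = 673.941 kg.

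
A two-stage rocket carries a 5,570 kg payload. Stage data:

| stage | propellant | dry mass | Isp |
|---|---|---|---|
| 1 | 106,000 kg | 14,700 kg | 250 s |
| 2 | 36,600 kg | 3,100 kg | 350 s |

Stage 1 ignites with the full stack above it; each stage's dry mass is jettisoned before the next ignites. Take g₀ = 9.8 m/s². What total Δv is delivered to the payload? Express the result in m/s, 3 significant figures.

Δv ≈ 8160 m/s

Ignition mass of stage 1 = 106,000+14,700 + 36,600+3,100 + 5,570 = 165,970 kg.
Stage 1: m₀ = 165,970 kg, m_f = 165,970 − 106,000 = 59,970 kg; Δv = 250×9.8×ln(2.768) = 2450.0×1.0180 ≈ 2494 m/s.
Stage 2: m₀ = 45,270 kg, m_f = 45,270 − 36,600 = 8,670 kg; Δv = 350×9.8×ln(5.221) = 3430.0×1.6528 ≈ 5669 m/s.
Total Δv = 2494 + 5669 = 8163 m/s.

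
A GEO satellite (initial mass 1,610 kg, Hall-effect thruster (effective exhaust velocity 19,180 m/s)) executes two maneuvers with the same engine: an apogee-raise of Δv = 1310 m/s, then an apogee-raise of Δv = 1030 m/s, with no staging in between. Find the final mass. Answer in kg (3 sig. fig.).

After the first burn: m = 1610 × exp(−1310/19180.0) = 1610 × 0.93398 = 1,503.71 kg.
After the second burn: m = 1,503.71 × exp(−1030/19180.0) = 1,503.71 × 0.94771 = 1,425.08 kg.

final mass ≈ 1430 kg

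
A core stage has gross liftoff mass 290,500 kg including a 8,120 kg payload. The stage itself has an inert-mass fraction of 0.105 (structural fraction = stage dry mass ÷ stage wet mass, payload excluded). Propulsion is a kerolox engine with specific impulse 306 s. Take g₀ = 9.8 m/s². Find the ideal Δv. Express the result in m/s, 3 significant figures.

Δv ≈ 6120 m/s

Stage wet mass = m₀ − payload = 290,500 − 8,120 = 282,380 kg.
Stage dry mass = ε × stage wet mass = 0.105 × 282,380 = 29,649.9 kg.
Burnout mass m_f = stage dry + payload = 29,649.9 + 8,120 = 37,769.9 kg.
v_e = Isp · g₀ = 306 × 9.8 = 2998.8 m/s.
Δv = v_e · ln(290,500/37,769.9) = 2998.8 × ln(7.691) = 2998.8 × 2.0401 ≈ 6118 m/s.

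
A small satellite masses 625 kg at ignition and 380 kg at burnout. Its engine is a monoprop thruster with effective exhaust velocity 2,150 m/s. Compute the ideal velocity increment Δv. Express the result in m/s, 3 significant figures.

From the ideal rocket equation, Δv = v_e · ln(m₀/m_f) = 2150.0 × ln(1.645) = 2150.0 × 0.4976 ≈ 1069.8 m/s.

Δv ≈ 1070 m/s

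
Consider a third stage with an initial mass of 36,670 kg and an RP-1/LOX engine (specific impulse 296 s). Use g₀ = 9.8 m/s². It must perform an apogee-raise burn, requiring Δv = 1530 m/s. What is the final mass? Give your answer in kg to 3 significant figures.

final mass ≈ 21600 kg

v_e = Isp · g₀ = 296 × 9.8 = 2900.8 m/s.
From the ideal rocket equation, m₀/m_f = exp(Δv / v_e) = exp(1530 / 2900.8) = exp(0.5274) = 1.6946.
m_f = m₀ / 1.6946 = 36,670 / 1.6946 = 21,639.3 kg.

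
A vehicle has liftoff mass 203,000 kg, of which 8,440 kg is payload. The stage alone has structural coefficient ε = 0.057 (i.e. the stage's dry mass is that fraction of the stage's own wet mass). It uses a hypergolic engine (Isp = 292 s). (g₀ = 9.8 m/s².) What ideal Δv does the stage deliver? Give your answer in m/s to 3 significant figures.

Δv ≈ 6700 m/s

Stage wet mass = m₀ − payload = 203,000 − 8,440 = 194,560 kg.
Stage dry mass = ε × stage wet mass = 0.057 × 194,560 = 11,089.9 kg.
Burnout mass m_f = stage dry + payload = 11,089.9 + 8,440 = 19,529.9 kg.
v_e = Isp · g₀ = 292 × 9.8 = 2861.6 m/s.
From the ideal rocket equation, Δv = v_e · ln(203,000/19,529.9) = 2861.6 × ln(10.39) = 2861.6 × 2.3413 ≈ 6700 m/s.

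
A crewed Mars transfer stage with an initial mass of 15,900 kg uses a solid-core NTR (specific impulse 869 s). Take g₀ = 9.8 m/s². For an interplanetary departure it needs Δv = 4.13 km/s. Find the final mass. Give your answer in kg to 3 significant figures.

v_e = Isp · g₀ = 869 × 9.8 = 8516.2 m/s.
Using Δv = v_e ln(m₀/m_f): m₀/m_f = exp(Δv / v_e) = exp(4130 / 8516.2) = exp(0.4850) = 1.6241.
m_f = m₀ / 1.6241 = 15,900 / 1.6241 = 9,790.04 kg.

final mass ≈ 9790 kg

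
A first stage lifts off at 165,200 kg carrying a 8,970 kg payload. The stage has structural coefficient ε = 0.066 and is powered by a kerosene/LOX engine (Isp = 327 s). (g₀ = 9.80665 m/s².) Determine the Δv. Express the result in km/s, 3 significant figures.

Δv ≈ 6.89 km/s

Stage wet mass = m₀ − payload = 165,200 − 8,970 = 156,230 kg.
Stage dry mass = ε × stage wet mass = 0.066 × 156,230 = 10,311.2 kg.
Burnout mass m_f = stage dry + payload = 10,311.2 + 8,970 = 19,281.2 kg.
v_e = Isp · g₀ = 327 × 9.80665 = 3206.8 m/s.
Δv = v_e · ln(165,200/19,281.2) = 3206.8 × ln(8.568) = 3206.8 × 2.1480 ≈ 6888 m/s.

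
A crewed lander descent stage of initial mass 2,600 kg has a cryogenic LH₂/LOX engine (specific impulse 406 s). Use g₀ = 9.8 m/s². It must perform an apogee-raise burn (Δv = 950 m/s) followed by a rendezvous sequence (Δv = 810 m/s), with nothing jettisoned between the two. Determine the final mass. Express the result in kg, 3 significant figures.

v_e = Isp · g₀ = 406 × 9.8 = 3978.8 m/s.
After the first burn: m = 2600 × exp(−950/3978.8) = 2600 × 0.78760 = 2,047.76 kg.
After the second burn: m = 2,047.76 × exp(−810/3978.8) = 2,047.76 × 0.81581 = 1,670.58 kg.

final mass ≈ 1670 kg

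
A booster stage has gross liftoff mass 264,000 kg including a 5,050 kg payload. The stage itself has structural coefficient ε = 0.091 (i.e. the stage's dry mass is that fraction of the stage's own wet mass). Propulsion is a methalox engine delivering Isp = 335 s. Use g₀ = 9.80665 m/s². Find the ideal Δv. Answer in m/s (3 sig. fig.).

Stage wet mass = m₀ − payload = 264,000 − 5,050 = 258,950 kg.
Stage dry mass = ε × stage wet mass = 0.091 × 258,950 = 23,564.5 kg.
Burnout mass m_f = stage dry + payload = 23,564.5 + 5,050 = 28,614.5 kg.
v_e = Isp · g₀ = 335 × 9.80665 = 3285.2 m/s.
Rocket equation: Δv = v_e · ln(264,000/28,614.5) = 3285.2 × ln(9.226) = 3285.2 × 2.2220 ≈ 7300 m/s.

Δv ≈ 7300 m/s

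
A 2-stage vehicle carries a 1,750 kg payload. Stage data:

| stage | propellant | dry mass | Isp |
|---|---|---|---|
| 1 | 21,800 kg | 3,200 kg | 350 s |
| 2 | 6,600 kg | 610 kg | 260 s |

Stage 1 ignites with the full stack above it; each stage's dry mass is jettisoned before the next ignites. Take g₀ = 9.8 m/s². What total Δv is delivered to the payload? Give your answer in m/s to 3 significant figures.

Ignition mass of stage 1 = 21,800+3,200 + 6,600+610 + 1,750 = 33,960 kg.
Stage 1: m₀ = 33,960 kg, m_f = 33,960 − 21,800 = 12,160 kg; Δv = 350×9.8×ln(2.793) = 3430.0×1.0270 ≈ 3523 m/s.
Stage 2: m₀ = 8,960 kg, m_f = 8,960 − 6,600 = 2,360 kg; Δv = 260×9.8×ln(3.797) = 2548.0×1.3341 ≈ 3399 m/s.
Total Δv = 3523 + 3399 = 6922 m/s.

Δv ≈ 6920 m/s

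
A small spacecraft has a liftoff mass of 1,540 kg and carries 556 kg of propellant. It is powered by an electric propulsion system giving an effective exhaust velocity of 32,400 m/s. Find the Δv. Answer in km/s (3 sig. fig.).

m_f = m₀ − m_prop = 1,540 − 556 = 984 kg.
Rocket equation: Δv = v_e · ln(m₀/m_f) = 32400.0 × ln(1.565) = 32400.0 × 0.4479 ≈ 14512.3 m/s.

Δv ≈ 14.5 km/s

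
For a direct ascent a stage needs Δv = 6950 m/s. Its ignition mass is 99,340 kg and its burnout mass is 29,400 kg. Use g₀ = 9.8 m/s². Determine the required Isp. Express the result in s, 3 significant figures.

Isp ≈ 582 s

ln(m₀/m_f) = ln(99340/29400) = ln(3.379) = 1.2176.
Using Δv = v_e ln(m₀/m_f): v_e = Δv / ln(m₀/m_f) = 6950 / 1.2176 = 5708.2 m/s.
Isp = v_e / g₀ = 5708.2 / 9.8 = 582.5 s.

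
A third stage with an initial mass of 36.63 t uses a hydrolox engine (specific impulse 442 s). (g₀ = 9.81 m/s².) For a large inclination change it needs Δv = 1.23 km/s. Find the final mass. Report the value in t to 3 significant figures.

final mass ≈ 27.6 t

v_e = Isp · g₀ = 442 × 9.81 = 4336.0 m/s.
m₀/m_f = exp(Δv / v_e) = exp(1230 / 4336.0) = exp(0.2837) = 1.3280.
m_f = m₀ / 1.3280 = 36.63 / 1.3280 = 27.5828 t.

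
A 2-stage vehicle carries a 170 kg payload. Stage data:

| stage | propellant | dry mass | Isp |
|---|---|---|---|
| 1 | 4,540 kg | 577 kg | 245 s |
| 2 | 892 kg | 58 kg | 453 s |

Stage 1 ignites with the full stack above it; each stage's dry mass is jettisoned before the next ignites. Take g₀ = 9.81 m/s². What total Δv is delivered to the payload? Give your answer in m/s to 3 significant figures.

Δv ≈ 10200 m/s

Ignition mass of stage 1 = 4,540+577 + 892+58 + 170 = 6,237 kg.
Stage 1: m₀ = 6,237 kg, m_f = 6,237 − 4,540 = 1,697 kg; Δv = 245×9.81×ln(3.675) = 2403.5×1.3016 ≈ 3128 m/s.
Stage 2: m₀ = 1,120 kg, m_f = 1,120 − 892 = 228 kg; Δv = 453×9.81×ln(4.912) = 4443.9×1.5917 ≈ 7074 m/s.
Total Δv = 3128 + 7074 = 10202 m/s.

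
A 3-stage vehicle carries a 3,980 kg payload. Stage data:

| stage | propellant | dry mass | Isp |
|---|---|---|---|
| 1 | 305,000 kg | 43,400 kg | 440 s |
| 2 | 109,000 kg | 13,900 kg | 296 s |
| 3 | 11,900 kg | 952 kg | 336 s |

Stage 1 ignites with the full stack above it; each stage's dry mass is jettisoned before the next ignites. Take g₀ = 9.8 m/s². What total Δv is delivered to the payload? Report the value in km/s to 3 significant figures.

Ignition mass of stage 1 = 305,000+43,400 + 109,000+13,900 + 11,900+952 + 3,980 = 488,132 kg.
Stage 1: m₀ = 488,132 kg, m_f = 488,132 − 305,000 = 183,132 kg; Δv = 440×9.8×ln(2.665) = 4312.0×0.9804 ≈ 4227 m/s.
Stage 2: m₀ = 139,732 kg, m_f = 139,732 − 109,000 = 30,732 kg; Δv = 296×9.8×ln(4.547) = 2900.8×1.5144 ≈ 4393 m/s.
Stage 3: m₀ = 16,832 kg, m_f = 16,832 − 11,900 = 4,932 kg; Δv = 336×9.8×ln(3.413) = 3292.8×1.2275 ≈ 4042 m/s.
Total Δv = 4227 + 4393 + 4042 = 12662 m/s.

Δv ≈ 12.7 km/s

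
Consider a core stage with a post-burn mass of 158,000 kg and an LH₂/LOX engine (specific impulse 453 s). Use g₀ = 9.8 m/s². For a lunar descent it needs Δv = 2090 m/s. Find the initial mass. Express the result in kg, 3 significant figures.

v_e = Isp · g₀ = 453 × 9.8 = 4439.4 m/s.
Rocket equation: m₀/m_f = exp(Δv / v_e) = exp(2090 / 4439.4) = exp(0.4708) = 1.6012.
m₀ = m_f × 1.6012 = 158,000 × 1.6012 = 252,990 kg.

initial mass ≈ 253000 kg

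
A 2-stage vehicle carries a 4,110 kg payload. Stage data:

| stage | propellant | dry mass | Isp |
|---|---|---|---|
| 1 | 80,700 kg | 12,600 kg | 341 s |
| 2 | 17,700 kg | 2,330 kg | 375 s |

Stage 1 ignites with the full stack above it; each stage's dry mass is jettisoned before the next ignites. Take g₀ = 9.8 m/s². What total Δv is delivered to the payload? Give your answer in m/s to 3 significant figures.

Ignition mass of stage 1 = 80,700+12,600 + 17,700+2,330 + 4,110 = 117,440 kg.
Stage 1: m₀ = 117,440 kg, m_f = 117,440 − 80,700 = 36,740 kg; Δv = 341×9.8×ln(3.197) = 3341.8×1.1621 ≈ 3883 m/s.
Stage 2: m₀ = 24,140 kg, m_f = 24,140 − 17,700 = 6,440 kg; Δv = 375×9.8×ln(3.748) = 3675.0×1.3213 ≈ 4856 m/s.
Total Δv = 3883 + 4856 = 8739 m/s.

Δv ≈ 8740 m/s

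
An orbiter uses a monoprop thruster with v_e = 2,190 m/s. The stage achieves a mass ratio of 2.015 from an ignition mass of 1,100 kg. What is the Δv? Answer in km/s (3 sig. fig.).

Using Δv = v_e ln(m₀/m_f): Δv = v_e · ln(2.015) = 2190.0 × 0.7006 ≈ 1534.4 m/s.

Δv ≈ 1.53 km/s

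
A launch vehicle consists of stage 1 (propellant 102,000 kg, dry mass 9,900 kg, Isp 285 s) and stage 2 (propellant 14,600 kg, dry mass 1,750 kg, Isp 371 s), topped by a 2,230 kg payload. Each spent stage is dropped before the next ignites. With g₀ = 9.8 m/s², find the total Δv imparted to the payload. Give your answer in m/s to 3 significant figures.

Ignition mass of stage 1 = 102,000+9,900 + 14,600+1,750 + 2,230 = 130,480 kg.
Stage 1: m₀ = 130,480 kg, m_f = 130,480 − 102,000 = 28,480 kg; Δv = 285×9.8×ln(4.581) = 2793.0×1.5220 ≈ 4251 m/s.
Stage 2: m₀ = 18,580 kg, m_f = 18,580 − 14,600 = 3,980 kg; Δv = 371×9.8×ln(4.668) = 3635.8×1.5408 ≈ 5602 m/s.
Total Δv = 4251 + 5602 = 9853 m/s.

Δv ≈ 9850 m/s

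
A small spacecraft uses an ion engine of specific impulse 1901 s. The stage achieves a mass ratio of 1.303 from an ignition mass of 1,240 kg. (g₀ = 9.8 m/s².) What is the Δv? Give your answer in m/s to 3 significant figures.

Δv ≈ 4930 m/s

v_e = Isp · g₀ = 1901 × 9.8 = 18629.8 m/s.
From the ideal rocket equation, Δv = v_e · ln(1.303) = 18629.8 × 0.2647 ≈ 4930.7 m/s.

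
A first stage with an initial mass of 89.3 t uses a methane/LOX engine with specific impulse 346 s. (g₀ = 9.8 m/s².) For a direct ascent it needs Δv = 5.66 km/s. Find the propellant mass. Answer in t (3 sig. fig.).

v_e = Isp · g₀ = 346 × 9.8 = 3390.8 m/s.
Rocket equation: m₀/m_f = exp(Δv / v_e) = exp(5660 / 3390.8) = exp(1.6692) = 5.3080.
m_f = 89.3 / 5.3080 = 16.8237 t, so propellant = m₀ − m_f = 89.3 − 16.8237 = 72.4763 t.

propellant mass ≈ 72.5 t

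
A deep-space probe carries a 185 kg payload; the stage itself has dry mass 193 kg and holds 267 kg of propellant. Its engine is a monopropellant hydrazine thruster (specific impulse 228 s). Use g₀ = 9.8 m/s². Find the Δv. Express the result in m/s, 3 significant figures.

v_e = Isp · g₀ = 228 × 9.8 = 2234.4 m/s.
m₀ = payload + dry + propellant = 185 + 193 + 267 = 645 kg.
m_f = payload + dry = 185 + 193 = 378 kg.
By the Tsiolkovsky rocket equation, Δv = v_e · ln(m₀/m_f) = 2234.4 × ln(1.706) = 2234.4 × 0.5344 ≈ 1194.0 m/s.

Δv ≈ 1190 m/s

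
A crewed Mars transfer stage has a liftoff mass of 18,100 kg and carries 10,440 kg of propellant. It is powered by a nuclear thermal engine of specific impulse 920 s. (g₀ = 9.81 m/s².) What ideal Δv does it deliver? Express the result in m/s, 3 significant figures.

v_e = Isp · g₀ = 920 × 9.81 = 9025.2 m/s.
m_f = m₀ − m_prop = 18,100 − 10,440 = 7,660 kg.
Using Δv = v_e ln(m₀/m_f): Δv = v_e · ln(m₀/m_f) = 9025.2 × ln(2.363) = 9025.2 × 0.8599 ≈ 7760.8 m/s.

Δv ≈ 7760 m/s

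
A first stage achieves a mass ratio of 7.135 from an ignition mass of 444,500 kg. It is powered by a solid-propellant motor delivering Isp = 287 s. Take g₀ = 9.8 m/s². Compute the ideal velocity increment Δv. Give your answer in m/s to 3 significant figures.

v_e = Isp · g₀ = 287 × 9.8 = 2812.6 m/s.
Δv = v_e · ln(7.135) = 2812.6 × 1.9650 ≈ 5526.8 m/s.

Δv ≈ 5530 m/s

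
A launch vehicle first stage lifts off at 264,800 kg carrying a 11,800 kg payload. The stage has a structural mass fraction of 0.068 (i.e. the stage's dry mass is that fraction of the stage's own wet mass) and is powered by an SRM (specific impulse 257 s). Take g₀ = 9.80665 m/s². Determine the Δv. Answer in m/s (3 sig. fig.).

Stage wet mass = m₀ − payload = 264,800 − 11,800 = 253,000 kg.
Stage dry mass = ε × stage wet mass = 0.068 × 253,000 = 17,204 kg.
Burnout mass m_f = stage dry + payload = 17,204 + 11,800 = 29,004 kg.
v_e = Isp · g₀ = 257 × 9.80665 = 2520.3 m/s.
Rocket equation: Δv = v_e · ln(264,800/29,004) = 2520.3 × ln(9.13) = 2520.3 × 2.2115 ≈ 5574 m/s.

Δv ≈ 5570 m/s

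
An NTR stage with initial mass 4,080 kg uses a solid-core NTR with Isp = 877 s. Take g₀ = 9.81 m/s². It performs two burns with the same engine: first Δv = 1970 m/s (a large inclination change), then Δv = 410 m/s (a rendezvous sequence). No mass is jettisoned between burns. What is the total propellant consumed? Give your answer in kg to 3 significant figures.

v_e = Isp · g₀ = 877 × 9.81 = 8603.4 m/s.
After the first burn: m = 4080 × exp(−1970/8603.4) = 4080 × 0.79534 = 3,244.99 kg.
After the second burn: m = 3,244.99 × exp(−410/8603.4) = 3,244.99 × 0.95346 = 3,093.97 kg.
Total propellant = m₀ − m_final = 4080 − 3,093.97 = 986.03 kg.

total propellant consumed ≈ 986 kg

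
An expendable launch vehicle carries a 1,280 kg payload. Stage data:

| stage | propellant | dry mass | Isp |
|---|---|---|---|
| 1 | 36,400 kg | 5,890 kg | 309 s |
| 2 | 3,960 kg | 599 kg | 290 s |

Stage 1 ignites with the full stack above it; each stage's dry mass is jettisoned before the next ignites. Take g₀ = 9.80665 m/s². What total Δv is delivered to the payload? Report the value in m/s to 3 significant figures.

Ignition mass of stage 1 = 36,400+5,890 + 3,960+599 + 1,280 = 48,129 kg.
Stage 1: m₀ = 48,129 kg, m_f = 48,129 − 36,400 = 11,729 kg; Δv = 309×9.80665×ln(4.103) = 3030.3×1.4118 ≈ 4278 m/s.
Stage 2: m₀ = 5,839 kg, m_f = 5,839 − 3,960 = 1,879 kg; Δv = 290×9.80665×ln(3.108) = 2843.9×1.1338 ≈ 3225 m/s.
Total Δv = 4278 + 3225 = 7503 m/s.

Δv ≈ 7500 m/s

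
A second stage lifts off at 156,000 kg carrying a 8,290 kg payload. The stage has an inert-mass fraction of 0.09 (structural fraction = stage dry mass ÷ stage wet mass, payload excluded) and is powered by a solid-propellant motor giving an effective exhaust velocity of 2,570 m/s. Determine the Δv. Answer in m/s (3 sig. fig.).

Stage wet mass = m₀ − payload = 156,000 − 8,290 = 147,710 kg.
Stage dry mass = ε × stage wet mass = 0.09 × 147,710 = 13,293.9 kg.
Burnout mass m_f = stage dry + payload = 13,293.9 + 8,290 = 21,583.9 kg.
Using Δv = v_e ln(m₀/m_f): Δv = v_e · ln(156,000/21,583.9) = 2570.0 × ln(7.228) = 2570.0 × 1.9779 ≈ 5083 m/s.

Δv ≈ 5080 m/s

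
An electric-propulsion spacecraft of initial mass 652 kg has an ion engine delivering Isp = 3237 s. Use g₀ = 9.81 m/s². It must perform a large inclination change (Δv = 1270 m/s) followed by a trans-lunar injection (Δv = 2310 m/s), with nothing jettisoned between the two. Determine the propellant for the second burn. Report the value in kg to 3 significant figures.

v_e = Isp · g₀ = 3237 × 9.81 = 31755.0 m/s.
After the first burn: m = 652 × exp(−1270/31755.0) = 652 × 0.96080 = 626.442 kg.
After the second burn: m = 626.442 × exp(−2310/31755.0) = 626.442 × 0.92984 = 582.491 kg.
Second-burn propellant = 626.442 − 582.491 = 43.951 kg.

propellant for the second burn ≈ 44.0 kg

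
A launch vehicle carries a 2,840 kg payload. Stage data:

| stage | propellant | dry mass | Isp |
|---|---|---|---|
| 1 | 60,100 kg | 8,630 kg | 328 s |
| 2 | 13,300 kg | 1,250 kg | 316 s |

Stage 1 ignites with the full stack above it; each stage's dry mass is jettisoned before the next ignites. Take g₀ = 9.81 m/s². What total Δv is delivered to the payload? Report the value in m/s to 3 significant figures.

Δv ≈ 8340 m/s

Ignition mass of stage 1 = 60,100+8,630 + 13,300+1,250 + 2,840 = 86,120 kg.
Stage 1: m₀ = 86,120 kg, m_f = 86,120 − 60,100 = 26,020 kg; Δv = 328×9.81×ln(3.31) = 3217.7×1.1969 ≈ 3851 m/s.
Stage 2: m₀ = 17,390 kg, m_f = 17,390 − 13,300 = 4,090 kg; Δv = 316×9.81×ln(4.252) = 3100.0×1.4474 ≈ 4487 m/s.
Total Δv = 3851 + 4487 = 8338 m/s.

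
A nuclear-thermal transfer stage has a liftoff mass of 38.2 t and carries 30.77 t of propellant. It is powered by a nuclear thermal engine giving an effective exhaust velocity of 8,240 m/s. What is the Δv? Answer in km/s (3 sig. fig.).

Δv ≈ 13.5 km/s

m_f = m₀ − m_prop = 38.2 − 30.77 = 7.43 t.
Rocket equation: Δv = v_e · ln(m₀/m_f) = 8240.0 × ln(5.141) = 8240.0 × 1.6373 ≈ 13491.4 m/s.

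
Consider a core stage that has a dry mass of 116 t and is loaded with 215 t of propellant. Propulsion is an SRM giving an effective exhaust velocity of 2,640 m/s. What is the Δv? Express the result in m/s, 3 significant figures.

Δv ≈ 2770 m/s

m₀ = m_dry + m_prop = 116 + 215 = 331 t.
Using Δv = v_e ln(m₀/m_f): Δv = v_e · ln(m₀/m_f) = 2640.0 × ln(2.853) = 2640.0 × 1.0485 ≈ 2768.1 m/s.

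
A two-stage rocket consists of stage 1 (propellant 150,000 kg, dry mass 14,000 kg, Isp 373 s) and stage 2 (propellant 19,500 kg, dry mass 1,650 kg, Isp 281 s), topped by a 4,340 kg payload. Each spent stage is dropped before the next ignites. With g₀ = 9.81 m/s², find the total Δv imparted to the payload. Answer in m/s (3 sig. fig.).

Δv ≈ 9730 m/s

Ignition mass of stage 1 = 150,000+14,000 + 19,500+1,650 + 4,340 = 189,490 kg.
Stage 1: m₀ = 189,490 kg, m_f = 189,490 − 150,000 = 39,490 kg; Δv = 373×9.81×ln(4.798) = 3659.1×1.5683 ≈ 5739 m/s.
Stage 2: m₀ = 25,490 kg, m_f = 25,490 − 19,500 = 5,990 kg; Δv = 281×9.81×ln(4.255) = 2756.6×1.4482 ≈ 3992 m/s.
Total Δv = 5739 + 3992 = 9731 m/s.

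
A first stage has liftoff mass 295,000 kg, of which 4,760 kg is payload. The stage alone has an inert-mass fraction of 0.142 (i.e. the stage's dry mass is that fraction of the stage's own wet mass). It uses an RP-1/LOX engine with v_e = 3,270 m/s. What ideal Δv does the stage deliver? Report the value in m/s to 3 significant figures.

Stage wet mass = m₀ − payload = 295,000 − 4,760 = 290,240 kg.
Stage dry mass = ε × stage wet mass = 0.142 × 290,240 = 41,214.1 kg.
Burnout mass m_f = stage dry + payload = 41,214.1 + 4,760 = 45,974.1 kg.
Δv = v_e · ln(295,000/45,974.1) = 3270.0 × ln(6.417) = 3270.0 × 1.8589 ≈ 6079 m/s.

Δv ≈ 6080 m/s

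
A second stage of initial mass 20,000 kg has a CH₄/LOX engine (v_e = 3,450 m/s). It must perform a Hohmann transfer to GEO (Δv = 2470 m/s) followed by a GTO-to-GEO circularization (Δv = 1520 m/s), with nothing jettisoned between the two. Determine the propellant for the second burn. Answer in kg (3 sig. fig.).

After the first burn: m = 20000 × exp(−2470/3450.0) = 20000 × 0.48873 = 9,774.6 kg.
After the second burn: m = 9,774.6 × exp(−1520/3450.0) = 9,774.6 × 0.64366 = 6,291.52 kg.
Second-burn propellant = 9,774.6 − 6,291.52 = 3,483.08 kg.

propellant for the second burn ≈ 3480 kg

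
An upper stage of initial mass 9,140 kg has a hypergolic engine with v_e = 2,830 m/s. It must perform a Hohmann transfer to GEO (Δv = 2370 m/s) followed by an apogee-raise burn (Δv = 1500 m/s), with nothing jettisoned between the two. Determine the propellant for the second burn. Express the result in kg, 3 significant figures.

propellant for the second burn ≈ 1630 kg

After the first burn: m = 9140 × exp(−2370/2830.0) = 9140 × 0.43281 = 3,955.88 kg.
After the second burn: m = 3,955.88 × exp(−1500/2830.0) = 3,955.88 × 0.58858 = 2,328.35 kg.
Second-burn propellant = 3,955.88 − 2,328.35 = 1,627.53 kg.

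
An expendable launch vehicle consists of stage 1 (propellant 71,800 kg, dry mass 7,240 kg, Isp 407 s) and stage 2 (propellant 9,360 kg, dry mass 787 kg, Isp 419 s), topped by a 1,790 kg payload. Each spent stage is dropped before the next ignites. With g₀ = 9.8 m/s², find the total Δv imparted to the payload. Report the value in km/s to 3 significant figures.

Δv ≈ 12.5 km/s

Ignition mass of stage 1 = 71,800+7,240 + 9,360+787 + 1,790 = 90,977 kg.
Stage 1: m₀ = 90,977 kg, m_f = 90,977 − 71,800 = 19,177 kg; Δv = 407×9.8×ln(4.744) = 3988.6×1.5569 ≈ 6210 m/s.
Stage 2: m₀ = 11,937 kg, m_f = 11,937 − 9,360 = 2,577 kg; Δv = 419×9.8×ln(4.632) = 4106.2×1.5330 ≈ 6295 m/s.
Total Δv = 6210 + 6295 = 12505 m/s.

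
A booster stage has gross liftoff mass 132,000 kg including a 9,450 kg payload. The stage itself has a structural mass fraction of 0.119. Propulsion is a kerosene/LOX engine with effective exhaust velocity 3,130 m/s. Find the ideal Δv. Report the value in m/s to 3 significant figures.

Stage wet mass = m₀ − payload = 132,000 − 9,450 = 122,550 kg.
Stage dry mass = ε × stage wet mass = 0.119 × 122,550 = 14,583.5 kg.
Burnout mass m_f = stage dry + payload = 14,583.5 + 9,450 = 24,033.5 kg.
Δv = v_e · ln(132,000/24,033.5) = 3130.0 × ln(5.492) = 3130.0 × 1.7034 ≈ 5331 m/s.

Δv ≈ 5330 m/s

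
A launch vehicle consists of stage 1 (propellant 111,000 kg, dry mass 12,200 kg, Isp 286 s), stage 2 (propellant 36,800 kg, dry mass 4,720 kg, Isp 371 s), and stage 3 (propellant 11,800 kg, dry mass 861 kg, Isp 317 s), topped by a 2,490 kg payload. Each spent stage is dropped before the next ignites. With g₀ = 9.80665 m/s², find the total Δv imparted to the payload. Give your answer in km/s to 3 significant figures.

Δv ≈ 11.2 km/s

Ignition mass of stage 1 = 111,000+12,200 + 36,800+4,720 + 11,800+861 + 2,490 = 179,871 kg.
Stage 1: m₀ = 179,871 kg, m_f = 179,871 − 111,000 = 68,871 kg; Δv = 286×9.80665×ln(2.612) = 2804.7×0.9600 ≈ 2693 m/s.
Stage 2: m₀ = 56,671 kg, m_f = 56,671 − 36,800 = 19,871 kg; Δv = 371×9.80665×ln(2.852) = 3638.3×1.0480 ≈ 3813 m/s.
Stage 3: m₀ = 15,151 kg, m_f = 15,151 − 11,800 = 3,351 kg; Δv = 317×9.80665×ln(4.521) = 3108.7×1.5088 ≈ 4690 m/s.
Total Δv = 2693 + 3813 + 4690 = 11196 m/s.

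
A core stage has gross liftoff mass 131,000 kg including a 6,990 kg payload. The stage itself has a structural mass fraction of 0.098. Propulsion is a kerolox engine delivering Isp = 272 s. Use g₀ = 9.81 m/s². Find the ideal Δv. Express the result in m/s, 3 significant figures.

Stage wet mass = m₀ − payload = 131,000 − 6,990 = 124,010 kg.
Stage dry mass = ε × stage wet mass = 0.098 × 124,010 = 12,153 kg.
Burnout mass m_f = stage dry + payload = 12,153 + 6,990 = 19,143 kg.
v_e = Isp · g₀ = 272 × 9.81 = 2668.3 m/s.
Using Δv = v_e ln(m₀/m_f): Δv = v_e · ln(131,000/19,143) = 2668.3 × ln(6.843) = 2668.3 × 1.9233 ≈ 5132 m/s.

Δv ≈ 5130 m/s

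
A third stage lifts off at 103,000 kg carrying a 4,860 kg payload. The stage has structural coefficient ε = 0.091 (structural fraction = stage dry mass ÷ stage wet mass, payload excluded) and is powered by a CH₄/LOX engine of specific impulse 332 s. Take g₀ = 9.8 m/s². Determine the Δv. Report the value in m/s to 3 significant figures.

Stage wet mass = m₀ − payload = 103,000 − 4,860 = 98,140 kg.
Stage dry mass = ε × stage wet mass = 0.091 × 98,140 = 8,930.74 kg.
Burnout mass m_f = stage dry + payload = 8,930.74 + 4,860 = 13,790.74 kg.
v_e = Isp · g₀ = 332 × 9.8 = 3253.6 m/s.
Δv = v_e · ln(103,000/13,790.74) = 3253.6 × ln(7.469) = 3253.6 × 2.0107 ≈ 6542 m/s.

Δv ≈ 6540 m/s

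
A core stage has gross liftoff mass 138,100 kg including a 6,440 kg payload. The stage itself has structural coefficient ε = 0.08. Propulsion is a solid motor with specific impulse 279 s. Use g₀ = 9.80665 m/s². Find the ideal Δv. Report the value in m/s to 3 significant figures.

Δv ≈ 5740 m/s

Stage wet mass = m₀ − payload = 138,100 − 6,440 = 131,660 kg.
Stage dry mass = ε × stage wet mass = 0.08 × 131,660 = 10,532.8 kg.
Burnout mass m_f = stage dry + payload = 10,532.8 + 6,440 = 16,972.8 kg.
v_e = Isp · g₀ = 279 × 9.80665 = 2736.1 m/s.
By the Tsiolkovsky rocket equation, Δv = v_e · ln(138,100/16,972.8) = 2736.1 × ln(8.137) = 2736.1 × 2.0964 ≈ 5736 m/s.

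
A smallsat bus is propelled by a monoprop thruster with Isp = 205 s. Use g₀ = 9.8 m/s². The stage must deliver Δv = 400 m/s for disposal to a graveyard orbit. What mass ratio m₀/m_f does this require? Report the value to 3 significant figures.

v_e = Isp · g₀ = 205 × 9.8 = 2009.0 m/s.
From the ideal rocket equation, m₀/m_f = exp(Δv / v_e) = exp(400 / 2009.0) = exp(0.1991) = 1.2203.

mass ratio ≈ 1.22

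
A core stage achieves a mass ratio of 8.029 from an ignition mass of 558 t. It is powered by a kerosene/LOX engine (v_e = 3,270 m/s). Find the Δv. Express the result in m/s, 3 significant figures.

Δv ≈ 6810 m/s

By the Tsiolkovsky rocket equation, Δv = v_e · ln(8.029) = 3270.0 × 2.0831 ≈ 6811.6 m/s.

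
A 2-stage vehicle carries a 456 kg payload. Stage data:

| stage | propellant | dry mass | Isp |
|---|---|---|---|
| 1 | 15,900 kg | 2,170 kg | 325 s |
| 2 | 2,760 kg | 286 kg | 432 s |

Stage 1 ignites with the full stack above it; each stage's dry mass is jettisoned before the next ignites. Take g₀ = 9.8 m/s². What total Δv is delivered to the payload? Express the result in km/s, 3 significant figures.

Ignition mass of stage 1 = 15,900+2,170 + 2,760+286 + 456 = 21,572 kg.
Stage 1: m₀ = 21,572 kg, m_f = 21,572 − 15,900 = 5,672 kg; Δv = 325×9.8×ln(3.803) = 3185.0×1.3359 ≈ 4255 m/s.
Stage 2: m₀ = 3,502 kg, m_f = 3,502 − 2,760 = 742 kg; Δv = 432×9.8×ln(4.72) = 4233.6×1.5517 ≈ 6569 m/s.
Total Δv = 4255 + 6569 = 10824 m/s.

Δv ≈ 10.8 km/s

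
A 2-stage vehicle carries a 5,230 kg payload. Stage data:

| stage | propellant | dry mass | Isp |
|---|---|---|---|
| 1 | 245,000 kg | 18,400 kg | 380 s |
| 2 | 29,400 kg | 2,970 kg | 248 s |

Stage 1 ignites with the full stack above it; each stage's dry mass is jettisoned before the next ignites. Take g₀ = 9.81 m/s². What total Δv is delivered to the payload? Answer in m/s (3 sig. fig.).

Δv ≈ 9970 m/s

Ignition mass of stage 1 = 245,000+18,400 + 29,400+2,970 + 5,230 = 301,000 kg.
Stage 1: m₀ = 301,000 kg, m_f = 301,000 − 245,000 = 56,000 kg; Δv = 380×9.81×ln(5.375) = 3727.8×1.6818 ≈ 6269 m/s.
Stage 2: m₀ = 37,600 kg, m_f = 37,600 − 29,400 = 8,200 kg; Δv = 248×9.81×ln(4.585) = 2432.9×1.5229 ≈ 3705 m/s.
Total Δv = 6269 + 3705 = 9974 m/s.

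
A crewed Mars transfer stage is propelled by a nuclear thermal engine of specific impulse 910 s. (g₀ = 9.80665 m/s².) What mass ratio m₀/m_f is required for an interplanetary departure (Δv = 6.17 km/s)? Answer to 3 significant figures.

mass ratio ≈ 2.00

v_e = Isp · g₀ = 910 × 9.80665 = 8924.1 m/s.
Using Δv = v_e ln(m₀/m_f): m₀/m_f = exp(Δv / v_e) = exp(6170 / 8924.1) = exp(0.6914) = 1.9965.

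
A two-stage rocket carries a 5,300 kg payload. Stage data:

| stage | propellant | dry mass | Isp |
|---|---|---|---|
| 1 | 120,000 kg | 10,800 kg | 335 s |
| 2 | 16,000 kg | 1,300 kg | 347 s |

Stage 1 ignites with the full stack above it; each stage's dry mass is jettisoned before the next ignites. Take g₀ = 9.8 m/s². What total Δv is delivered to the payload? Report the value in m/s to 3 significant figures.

Ignition mass of stage 1 = 120,000+10,800 + 16,000+1,300 + 5,300 = 153,400 kg.
Stage 1: m₀ = 153,400 kg, m_f = 153,400 − 120,000 = 33,400 kg; Δv = 335×9.8×ln(4.593) = 3283.0×1.5245 ≈ 5005 m/s.
Stage 2: m₀ = 22,600 kg, m_f = 22,600 − 16,000 = 6,600 kg; Δv = 347×9.8×ln(3.424) = 3400.6×1.2309 ≈ 4186 m/s.
Total Δv = 5005 + 4186 = 9191 m/s.

Δv ≈ 9190 m/s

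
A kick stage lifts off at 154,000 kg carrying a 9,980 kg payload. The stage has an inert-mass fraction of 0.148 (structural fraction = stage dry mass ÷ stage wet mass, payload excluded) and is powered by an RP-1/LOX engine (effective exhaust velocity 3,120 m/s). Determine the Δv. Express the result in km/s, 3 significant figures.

Δv ≈ 4.97 km/s

Stage wet mass = m₀ − payload = 154,000 − 9,980 = 144,020 kg.
Stage dry mass = ε × stage wet mass = 0.148 × 144,020 = 21,315 kg.
Burnout mass m_f = stage dry + payload = 21,315 + 9,980 = 31,295 kg.
Δv = v_e · ln(154,000/31,295) = 3120.0 × ln(4.921) = 3120.0 × 1.5935 ≈ 4972 m/s.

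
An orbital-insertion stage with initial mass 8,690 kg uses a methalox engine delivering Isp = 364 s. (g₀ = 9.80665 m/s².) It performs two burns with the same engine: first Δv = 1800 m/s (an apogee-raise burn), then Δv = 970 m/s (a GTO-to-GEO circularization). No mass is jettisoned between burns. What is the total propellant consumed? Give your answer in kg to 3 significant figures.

total propellant consumed ≈ 4690 kg

v_e = Isp · g₀ = 364 × 9.80665 = 3569.6 m/s.
After the first burn: m = 8690 × exp(−1800/3569.6) = 8690 × 0.60396 = 5,248.41 kg.
After the second burn: m = 5,248.41 × exp(−970/3569.6) = 5,248.41 × 0.76205 = 3,999.55 kg.
Total propellant = m₀ − m_final = 8690 − 3,999.55 = 4,690.45 kg.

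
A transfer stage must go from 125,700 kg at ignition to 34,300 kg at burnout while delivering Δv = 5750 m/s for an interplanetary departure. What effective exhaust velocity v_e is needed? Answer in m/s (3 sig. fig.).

v_e ≈ 4430 m/s

ln(m₀/m_f) = ln(125700/34300) = ln(3.665) = 1.2988.
Rocket equation: v_e = Δv / ln(m₀/m_f) = 5750 / 1.2988 = 4427.3 m/s.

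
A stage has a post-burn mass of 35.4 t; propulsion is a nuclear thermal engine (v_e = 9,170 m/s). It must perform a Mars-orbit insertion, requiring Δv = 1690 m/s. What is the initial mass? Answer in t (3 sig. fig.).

m₀/m_f = exp(Δv / v_e) = exp(1690 / 9170.0) = exp(0.1843) = 1.2024.
m₀ = m_f × 1.2024 = 35.4 × 1.2024 = 42.565 t.

initial mass ≈ 42.6 t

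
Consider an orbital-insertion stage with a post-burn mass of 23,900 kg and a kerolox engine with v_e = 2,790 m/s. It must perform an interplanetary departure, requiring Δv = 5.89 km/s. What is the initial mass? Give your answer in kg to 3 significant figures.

Rocket equation: m₀/m_f = exp(Δv / v_e) = exp(5890 / 2790.0) = exp(2.1111) = 8.2574.
m₀ = m_f × 8.2574 = 23,900 × 8.2574 = 197,352 kg.

initial mass ≈ 197000 kg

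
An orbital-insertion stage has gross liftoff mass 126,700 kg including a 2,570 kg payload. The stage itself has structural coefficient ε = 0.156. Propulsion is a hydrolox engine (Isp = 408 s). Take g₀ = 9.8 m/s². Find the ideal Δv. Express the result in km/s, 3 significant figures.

Stage wet mass = m₀ − payload = 126,700 − 2,570 = 124,130 kg.
Stage dry mass = ε × stage wet mass = 0.156 × 124,130 = 19,364.3 kg.
Burnout mass m_f = stage dry + payload = 19,364.3 + 2,570 = 21,934.3 kg.
v_e = Isp · g₀ = 408 × 9.8 = 3998.4 m/s.
Using Δv = v_e ln(m₀/m_f): Δv = v_e · ln(126,700/21,934.3) = 3998.4 × ln(5.776) = 3998.4 × 1.7538 ≈ 7012 m/s.

Δv ≈ 7.01 km/s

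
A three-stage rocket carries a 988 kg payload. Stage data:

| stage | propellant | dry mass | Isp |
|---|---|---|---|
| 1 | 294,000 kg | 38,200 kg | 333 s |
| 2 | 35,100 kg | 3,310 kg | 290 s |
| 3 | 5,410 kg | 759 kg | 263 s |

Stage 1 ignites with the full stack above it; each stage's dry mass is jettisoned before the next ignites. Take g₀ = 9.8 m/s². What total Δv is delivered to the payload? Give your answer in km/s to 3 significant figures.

Δv ≈ 12.7 km/s

Ignition mass of stage 1 = 294,000+38,200 + 35,100+3,310 + 5,410+759 + 988 = 377,767 kg.
Stage 1: m₀ = 377,767 kg, m_f = 377,767 − 294,000 = 83,767 kg; Δv = 333×9.8×ln(4.51) = 3263.4×1.5062 ≈ 4915 m/s.
Stage 2: m₀ = 45,567 kg, m_f = 45,567 − 35,100 = 10,467 kg; Δv = 290×9.8×ln(4.353) = 2842.0×1.4710 ≈ 4180 m/s.
Stage 3: m₀ = 7,157 kg, m_f = 7,157 − 5,410 = 1,747 kg; Δv = 263×9.8×ln(4.097) = 2577.4×1.4102 ≈ 3635 m/s.
Total Δv = 4915 + 4180 + 3635 = 12730 m/s.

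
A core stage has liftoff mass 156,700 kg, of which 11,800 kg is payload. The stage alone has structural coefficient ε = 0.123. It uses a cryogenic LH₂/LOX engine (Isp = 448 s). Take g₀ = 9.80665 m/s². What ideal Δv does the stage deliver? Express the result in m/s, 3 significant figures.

Δv ≈ 7320 m/s

Stage wet mass = m₀ − payload = 156,700 − 11,800 = 144,900 kg.
Stage dry mass = ε × stage wet mass = 0.123 × 144,900 = 17,822.7 kg.
Burnout mass m_f = stage dry + payload = 17,822.7 + 11,800 = 29,622.7 kg.
v_e = Isp · g₀ = 448 × 9.80665 = 4393.4 m/s.
Δv = v_e · ln(156,700/29,622.7) = 4393.4 × ln(5.29) = 4393.4 × 1.6658 ≈ 7318 m/s.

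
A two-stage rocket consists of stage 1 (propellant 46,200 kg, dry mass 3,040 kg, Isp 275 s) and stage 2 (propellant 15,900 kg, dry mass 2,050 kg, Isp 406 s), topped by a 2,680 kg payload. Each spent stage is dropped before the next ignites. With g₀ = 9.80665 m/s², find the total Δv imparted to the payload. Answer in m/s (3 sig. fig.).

Ignition mass of stage 1 = 46,200+3,040 + 15,900+2,050 + 2,680 = 69,870 kg.
Stage 1: m₀ = 69,870 kg, m_f = 69,870 − 46,200 = 23,670 kg; Δv = 275×9.80665×ln(2.952) = 2696.8×1.0824 ≈ 2919 m/s.
Stage 2: m₀ = 20,630 kg, m_f = 20,630 − 15,900 = 4,730 kg; Δv = 406×9.80665×ln(4.362) = 3981.5×1.4728 ≈ 5864 m/s.
Total Δv = 2919 + 5864 = 8783 m/s.

Δv ≈ 8780 m/s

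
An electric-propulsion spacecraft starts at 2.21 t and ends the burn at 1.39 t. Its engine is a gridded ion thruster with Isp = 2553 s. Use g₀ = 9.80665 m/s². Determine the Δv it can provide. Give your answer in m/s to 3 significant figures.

Δv ≈ 11600 m/s

v_e = Isp · g₀ = 2553 × 9.80665 = 25036.4 m/s.
Δv = v_e · ln(m₀/m_f) = 25036.4 × ln(1.59) = 25036.4 × 0.4637 ≈ 11609.1 m/s.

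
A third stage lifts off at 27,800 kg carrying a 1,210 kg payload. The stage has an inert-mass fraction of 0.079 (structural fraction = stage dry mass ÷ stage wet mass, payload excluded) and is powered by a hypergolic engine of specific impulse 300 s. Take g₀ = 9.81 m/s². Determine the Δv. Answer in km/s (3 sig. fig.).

Δv ≈ 6.26 km/s

Stage wet mass = m₀ − payload = 27,800 − 1,210 = 26,590 kg.
Stage dry mass = ε × stage wet mass = 0.079 × 26,590 = 2,100.61 kg.
Burnout mass m_f = stage dry + payload = 2,100.61 + 1,210 = 3,310.61 kg.
v_e = Isp · g₀ = 300 × 9.81 = 2943.0 m/s.
Δv = v_e · ln(27,800/3,310.61) = 2943.0 × ln(8.397) = 2943.0 × 2.1279 ≈ 6262 m/s.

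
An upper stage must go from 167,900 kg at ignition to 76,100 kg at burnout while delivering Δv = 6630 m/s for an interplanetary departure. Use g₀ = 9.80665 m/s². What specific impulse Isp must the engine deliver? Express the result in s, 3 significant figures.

Isp ≈ 854 s

ln(m₀/m_f) = ln(167900/76100) = ln(2.206) = 0.7913.
Rocket equation: v_e = Δv / ln(m₀/m_f) = 6630 / 0.7913 = 8378.4 m/s.
Isp = v_e / g₀ = 8378.4 / 9.80665 = 854.4 s.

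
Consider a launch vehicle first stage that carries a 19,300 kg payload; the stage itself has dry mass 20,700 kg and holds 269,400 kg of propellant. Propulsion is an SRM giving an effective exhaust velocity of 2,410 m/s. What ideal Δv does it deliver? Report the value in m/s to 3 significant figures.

Δv ≈ 4930 m/s

m₀ = payload + dry + propellant = 19,300 + 20,700 + 269,400 = 309,400 kg.
m_f = payload + dry = 19,300 + 20,700 = 40,000 kg.
Using Δv = v_e ln(m₀/m_f): Δv = v_e · ln(m₀/m_f) = 2410.0 × ln(7.735) = 2410.0 × 2.0458 ≈ 4930.3 m/s.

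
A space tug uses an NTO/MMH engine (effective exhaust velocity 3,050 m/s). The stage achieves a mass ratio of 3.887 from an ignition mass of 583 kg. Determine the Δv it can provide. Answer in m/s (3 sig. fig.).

Δv ≈ 4140 m/s

Using Δv = v_e ln(m₀/m_f): Δv = v_e · ln(3.887) = 3050.0 × 1.3576 ≈ 4140.8 m/s.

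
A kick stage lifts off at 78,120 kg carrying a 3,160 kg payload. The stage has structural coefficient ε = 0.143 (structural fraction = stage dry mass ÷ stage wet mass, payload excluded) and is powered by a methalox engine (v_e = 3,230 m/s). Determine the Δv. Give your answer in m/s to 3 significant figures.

Δv ≈ 5580 m/s

Stage wet mass = m₀ − payload = 78,120 − 3,160 = 74,960 kg.
Stage dry mass = ε × stage wet mass = 0.143 × 74,960 = 10,719.3 kg.
Burnout mass m_f = stage dry + payload = 10,719.3 + 3,160 = 13,879.3 kg.
From the ideal rocket equation, Δv = v_e · ln(78,120/13,879.3) = 3230.0 × ln(5.629) = 3230.0 × 1.7278 ≈ 5581 m/s.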